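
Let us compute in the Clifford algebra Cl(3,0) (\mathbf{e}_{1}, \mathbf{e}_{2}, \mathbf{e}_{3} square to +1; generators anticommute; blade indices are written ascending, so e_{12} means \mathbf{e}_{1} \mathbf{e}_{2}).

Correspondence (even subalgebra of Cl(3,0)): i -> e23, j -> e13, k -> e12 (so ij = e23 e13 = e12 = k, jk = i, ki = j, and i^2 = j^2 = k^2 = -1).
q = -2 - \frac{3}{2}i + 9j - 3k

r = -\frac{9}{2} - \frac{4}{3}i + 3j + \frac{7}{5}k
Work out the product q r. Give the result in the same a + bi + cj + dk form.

In blades: q = -2 - 3 e_{12} + 9 e_{13} - \frac{3}{2} e_{23}, r = -\frac{9}{2} + \frac{7}{5} e_{12} + 3 e_{13} - \frac{4}{3} e_{23}.
Distribute q over r term by term (generator squares from the signature, products reordered to ascending indices): (-2)*r = 9 - \frac{14}{5} e_{12} - 6 e_{13} + \frac{8}{3} e_{23}; (-3 e_{12})*r = \frac{21}{5} + \frac{27}{2} e_{12} + 4 e_{13} + 9 e_{23}; (9 e_{13})*r = -27 + 12 e_{12} - \frac{81}{2} e_{13} + \frac{63}{5} e_{23}; (-\frac{3}{2} e_{23})*r = -2 - \frac{9}{2} e_{12} + \frac{21}{10} e_{13} + \frac{27}{4} e_{23}.
Sum: -\frac{79}{5} + \frac{91}{5} e_{12} - \frac{202}{5} e_{13} + \frac{1861}{60} e_{23}; translating back through the correspondence:
Answer: -\frac{79}{5} + \frac{1861}{60}i - \frac{202}{5}j + \frac{91}{5}k


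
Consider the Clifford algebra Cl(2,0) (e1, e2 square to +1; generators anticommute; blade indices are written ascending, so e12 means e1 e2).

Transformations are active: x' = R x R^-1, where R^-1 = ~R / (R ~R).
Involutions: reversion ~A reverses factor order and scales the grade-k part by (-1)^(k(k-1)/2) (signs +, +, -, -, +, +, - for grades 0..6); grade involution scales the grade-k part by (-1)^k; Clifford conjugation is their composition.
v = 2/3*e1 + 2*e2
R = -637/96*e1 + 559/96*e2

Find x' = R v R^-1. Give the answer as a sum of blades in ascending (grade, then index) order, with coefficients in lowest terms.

~R = -637/96*e1 + 559/96*e2, and R ~R = 359125/4608, so R^-1 = ~R / (359125/4608).
R v = 65/9 - 1235/72*e12
Answer: -806/425*e1 - 1174/1275*e2


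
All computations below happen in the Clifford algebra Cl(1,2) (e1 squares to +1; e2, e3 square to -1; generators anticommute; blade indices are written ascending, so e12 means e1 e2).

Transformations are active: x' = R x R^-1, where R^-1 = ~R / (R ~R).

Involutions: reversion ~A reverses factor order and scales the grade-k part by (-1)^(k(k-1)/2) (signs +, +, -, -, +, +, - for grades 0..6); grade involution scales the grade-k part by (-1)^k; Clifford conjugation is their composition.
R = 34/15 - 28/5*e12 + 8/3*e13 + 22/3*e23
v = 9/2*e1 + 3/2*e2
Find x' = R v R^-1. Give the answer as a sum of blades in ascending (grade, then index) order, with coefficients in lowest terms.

~R = 34/15 + 28/5*e12 - 8/3*e13 - 22/3*e23, and R ~R = 184/9, so R^-1 = ~R / (184/9).
R v = 93/5*e1 + 143/5*e2 - e3 + 29*e123
Answer: 23493/1150*e1 + 7134/575*e2 + 3603/230*e3


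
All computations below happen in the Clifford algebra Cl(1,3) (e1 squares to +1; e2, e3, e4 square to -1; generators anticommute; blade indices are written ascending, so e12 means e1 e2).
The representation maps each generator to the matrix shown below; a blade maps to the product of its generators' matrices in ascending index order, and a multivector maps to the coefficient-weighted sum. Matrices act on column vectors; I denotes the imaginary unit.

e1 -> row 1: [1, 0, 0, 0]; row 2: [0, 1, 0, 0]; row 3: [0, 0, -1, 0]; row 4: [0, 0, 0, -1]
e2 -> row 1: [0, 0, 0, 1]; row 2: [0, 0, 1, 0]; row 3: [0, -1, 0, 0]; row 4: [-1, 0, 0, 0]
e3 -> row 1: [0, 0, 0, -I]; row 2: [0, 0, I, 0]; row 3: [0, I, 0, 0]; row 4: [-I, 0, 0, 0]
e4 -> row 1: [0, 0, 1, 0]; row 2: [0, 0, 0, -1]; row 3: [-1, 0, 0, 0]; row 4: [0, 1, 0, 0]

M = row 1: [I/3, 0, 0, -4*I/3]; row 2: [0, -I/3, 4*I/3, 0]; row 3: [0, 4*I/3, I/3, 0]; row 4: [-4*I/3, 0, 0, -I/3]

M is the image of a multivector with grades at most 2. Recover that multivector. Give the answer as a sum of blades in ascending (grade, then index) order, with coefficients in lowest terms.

Method: the blade images are trace-orthogonal — tr(rho(e_A) rho(e_B)^-1) = 4 if A = B and 0 otherwise — and rho(e_A)^-1 = (e_A)^2 * rho(e_A) with (e_A)^2 = +1 or -1, so the coefficient of e_A in the preimage is (e_A)^2 * tr(M rho(e_A))/4.
Nonzero projections over blades of grade <= 2: e3: (e3)^2 = -1, tr(M rho(e3)) = -16/3, coefficient 4/3; e23: (e23)^2 = -1, tr(M rho(e23)) = 4/3, coefficient -1/3. Every other blade of grade <= 2 projects to 0.
Answer: 4/3*e3 - 1/3*e23


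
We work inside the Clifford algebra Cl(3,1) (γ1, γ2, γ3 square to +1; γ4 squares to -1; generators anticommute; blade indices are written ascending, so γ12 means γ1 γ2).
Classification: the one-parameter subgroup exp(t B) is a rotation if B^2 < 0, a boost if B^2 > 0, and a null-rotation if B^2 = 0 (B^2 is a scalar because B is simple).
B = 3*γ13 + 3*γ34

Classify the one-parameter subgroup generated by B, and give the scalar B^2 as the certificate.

B^2 term by term: the squares give (3)^2*(γ13)^2 + (3)^2*(γ34)^2 = 9*(-1) + 9*(+1) = 0 (each basis 2-blade squares to minus the product of its generators' squares); cross terms between blades sharing an index anticommute and cancel. So B^2 = 0.
Answer: null-rotation, certificate B^2 = 0. Because 0 is invariant under every versor sandwich, the classification follows from its sign alone.


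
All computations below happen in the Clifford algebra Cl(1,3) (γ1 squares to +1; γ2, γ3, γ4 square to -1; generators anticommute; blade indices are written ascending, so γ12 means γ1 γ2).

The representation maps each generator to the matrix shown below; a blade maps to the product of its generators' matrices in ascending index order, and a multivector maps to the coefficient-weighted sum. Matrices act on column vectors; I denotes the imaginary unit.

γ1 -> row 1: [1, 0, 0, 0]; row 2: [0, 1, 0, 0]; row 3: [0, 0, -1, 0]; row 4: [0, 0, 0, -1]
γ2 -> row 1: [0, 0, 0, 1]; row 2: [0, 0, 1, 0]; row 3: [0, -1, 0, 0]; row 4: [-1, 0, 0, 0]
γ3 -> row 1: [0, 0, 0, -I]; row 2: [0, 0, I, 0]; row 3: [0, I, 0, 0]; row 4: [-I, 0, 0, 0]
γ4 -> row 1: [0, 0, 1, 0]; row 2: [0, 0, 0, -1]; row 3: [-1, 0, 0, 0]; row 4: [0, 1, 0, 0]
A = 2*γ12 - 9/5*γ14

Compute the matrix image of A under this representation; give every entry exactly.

Bivector images (products of the table entries): rho(γ12) = rho(γ1)rho(γ2) = row 1: [0, 0, 0, 1]; row 2: [0, 0, 1, 0]; row 3: [0, 1, 0, 0]; row 4: [1, 0, 0, 0]; rho(γ14) = rho(γ1)rho(γ4) = row 1: [0, 0, 1, 0]; row 2: [0, 0, 0, -1]; row 3: [1, 0, 0, 0]; row 4: [0, -1, 0, 0].
M = (2)*rho(γ12) + (-9/5)*rho(γ14), summed entrywise:
Answer: row 1: [0, 0, -9/5, 2]; row 2: [0, 0, 2, 9/5]; row 3: [-9/5, 2, 0, 0]; row 4: [2, 9/5, 0, 0]


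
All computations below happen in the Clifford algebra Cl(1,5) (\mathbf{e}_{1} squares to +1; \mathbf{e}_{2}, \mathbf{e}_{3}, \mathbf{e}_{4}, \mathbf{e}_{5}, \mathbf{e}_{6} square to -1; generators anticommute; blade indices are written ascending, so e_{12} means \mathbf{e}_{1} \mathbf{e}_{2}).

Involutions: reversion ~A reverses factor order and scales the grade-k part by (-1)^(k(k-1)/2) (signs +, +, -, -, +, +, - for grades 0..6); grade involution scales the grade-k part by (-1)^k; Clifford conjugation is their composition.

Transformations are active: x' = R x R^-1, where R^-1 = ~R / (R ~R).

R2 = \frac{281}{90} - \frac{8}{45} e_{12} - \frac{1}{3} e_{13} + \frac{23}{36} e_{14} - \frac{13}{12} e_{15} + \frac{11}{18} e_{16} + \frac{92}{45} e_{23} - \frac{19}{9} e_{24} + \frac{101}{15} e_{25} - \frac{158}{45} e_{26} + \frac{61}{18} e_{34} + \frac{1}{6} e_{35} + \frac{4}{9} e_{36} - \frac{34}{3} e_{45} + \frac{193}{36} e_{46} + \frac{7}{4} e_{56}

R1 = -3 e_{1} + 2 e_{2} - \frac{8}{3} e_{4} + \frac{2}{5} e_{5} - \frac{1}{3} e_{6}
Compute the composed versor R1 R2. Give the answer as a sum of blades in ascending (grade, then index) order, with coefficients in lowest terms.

Distribute over the terms of R1 (each basis-blade product reordered to ascending indices, repeated generators contracted through their squares):
(-3 e_{1}) R2 = -\frac{281}{30} e_{1} + \frac{8}{15} e_{2} + e_{3} - \frac{23}{12} e_{4} + \frac{13}{4} e_{5} - \frac{11}{6} e_{6} - \frac{92}{15} e_{123} + \frac{19}{3} e_{124} - \frac{101}{5} e_{125} + \frac{158}{15} e_{126} - \frac{61}{6} e_{134} - \frac{1}{2} e_{135} - \frac{4}{3} e_{136} + 34 e_{145} - \frac{193}{12} e_{146} - \frac{21}{4} e_{156}
(2 e_{2}) R2 = -\frac{16}{45} e_{1} + \frac{281}{45} e_{2} - \frac{184}{45} e_{3} + \frac{38}{9} e_{4} - \frac{202}{15} e_{5} + \frac{316}{45} e_{6} + \frac{2}{3} e_{123} - \frac{23}{18} e_{124} + \frac{13}{6} e_{125} - \frac{11}{9} e_{126} + \frac{61}{9} e_{234} + \frac{1}{3} e_{235} + \frac{8}{9} e_{236} - \frac{68}{3} e_{245} + \frac{193}{18} e_{246} + \frac{7}{2} e_{256}
(-\frac{8}{3} e_{4}) R2 = -\frac{46}{27} e_{1} + \frac{152}{27} e_{2} - \frac{244}{27} e_{3} - \frac{1124}{135} e_{4} - \frac{272}{9} e_{5} + \frac{386}{27} e_{6} + \frac{64}{135} e_{124} + \frac{8}{9} e_{134} - \frac{26}{9} e_{145} + \frac{44}{27} e_{146} - \frac{736}{135} e_{234} + \frac{808}{45} e_{245} - \frac{1264}{135} e_{246} + \frac{4}{9} e_{345} + \frac{32}{27} e_{346} - \frac{14}{3} e_{456}
(\frac{2}{5} e_{5}) R2 = -\frac{13}{30} e_{1} + \frac{202}{75} e_{2} + \frac{1}{15} e_{3} - \frac{68}{15} e_{4} + \frac{281}{225} e_{5} - \frac{7}{10} e_{6} - \frac{16}{225} e_{125} - \frac{2}{15} e_{135} + \frac{23}{90} e_{145} - \frac{11}{45} e_{156} + \frac{184}{225} e_{235} - \frac{38}{45} e_{245} + \frac{316}{225} e_{256} + \frac{61}{45} e_{345} - \frac{8}{45} e_{356} - \frac{193}{90} e_{456}
(-\frac{1}{3} e_{6}) R2 = -\frac{11}{54} e_{1} + \frac{158}{135} e_{2} - \frac{4}{27} e_{3} - \frac{193}{108} e_{4} - \frac{7}{12} e_{5} - \frac{281}{270} e_{6} + \frac{8}{135} e_{126} + \frac{1}{9} e_{136} - \frac{23}{108} e_{146} + \frac{13}{36} e_{156} - \frac{92}{135} e_{236} + \frac{19}{27} e_{246} - \frac{101}{45} e_{256} - \frac{61}{54} e_{346} - \frac{1}{18} e_{356} + \frac{34}{9} e_{456}
Summing the partial products and collecting blades:
Answer: -\frac{3257}{270} e_{1} + \frac{3661}{225} e_{2} - \frac{1648}{135} e_{3} - \frac{1666}{135} e_{4} - \frac{2983}{75} e_{5} + \frac{1597}{90} e_{6} - \frac{82}{15} e_{123} + \frac{1493}{270} e_{124} - \frac{8147}{450} e_{125} + \frac{253}{27} e_{126} - \frac{167}{18} e_{134} - \frac{19}{30} e_{135} - \frac{11}{9} e_{136} + \frac{941}{30} e_{145} - \frac{44}{3} e_{146} - \frac{77}{15} e_{156} + \frac{179}{135} e_{234} + \frac{259}{225} e_{235} + \frac{28}{135} e_{236} - \frac{50}{9} e_{245} + \frac{557}{270} e_{246} + \frac{133}{50} e_{256} + \frac{9}{5} e_{345} + \frac{1}{18} e_{346} - \frac{7}{30} e_{356} - \frac{91}{30} e_{456}


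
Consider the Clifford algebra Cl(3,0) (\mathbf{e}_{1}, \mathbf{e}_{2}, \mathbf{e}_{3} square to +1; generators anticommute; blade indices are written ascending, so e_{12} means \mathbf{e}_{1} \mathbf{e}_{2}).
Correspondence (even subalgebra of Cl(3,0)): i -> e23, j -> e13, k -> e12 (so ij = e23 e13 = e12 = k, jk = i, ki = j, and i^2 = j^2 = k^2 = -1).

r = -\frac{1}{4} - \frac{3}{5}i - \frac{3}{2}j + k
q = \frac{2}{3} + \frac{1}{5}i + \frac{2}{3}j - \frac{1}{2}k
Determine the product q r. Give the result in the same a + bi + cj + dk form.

In blades: q = \frac{2}{3} - \frac{1}{2} e_{12} + \frac{2}{3} e_{13} + \frac{1}{5} e_{23}, r = -\frac{1}{4} + e_{12} - \frac{3}{2} e_{13} - \frac{3}{5} e_{23}.
Distribute q over r term by term (generator squares from the signature, products reordered to ascending indices): (\frac{2}{3})*r = -\frac{1}{6} + \frac{2}{3} e_{12} - e_{13} - \frac{2}{5} e_{23}; (-\frac{1}{2} e_{12})*r = \frac{1}{2} + \frac{1}{8} e_{12} + \frac{3}{10} e_{13} - \frac{3}{4} e_{23}; (\frac{2}{3} e_{13})*r = 1 + \frac{2}{5} e_{12} - \frac{1}{6} e_{13} + \frac{2}{3} e_{23}; (\frac{1}{5} e_{23})*r = \frac{3}{25} - \frac{3}{10} e_{12} - \frac{1}{5} e_{13} - \frac{1}{20} e_{23}.
Sum: \frac{109}{75} + \frac{107}{120} e_{12} - \frac{16}{15} e_{13} - \frac{8}{15} e_{23}; translating back through the correspondence:
Answer: \frac{109}{75} - \frac{8}{15}i - \frac{16}{15}j + \frac{107}{120}k


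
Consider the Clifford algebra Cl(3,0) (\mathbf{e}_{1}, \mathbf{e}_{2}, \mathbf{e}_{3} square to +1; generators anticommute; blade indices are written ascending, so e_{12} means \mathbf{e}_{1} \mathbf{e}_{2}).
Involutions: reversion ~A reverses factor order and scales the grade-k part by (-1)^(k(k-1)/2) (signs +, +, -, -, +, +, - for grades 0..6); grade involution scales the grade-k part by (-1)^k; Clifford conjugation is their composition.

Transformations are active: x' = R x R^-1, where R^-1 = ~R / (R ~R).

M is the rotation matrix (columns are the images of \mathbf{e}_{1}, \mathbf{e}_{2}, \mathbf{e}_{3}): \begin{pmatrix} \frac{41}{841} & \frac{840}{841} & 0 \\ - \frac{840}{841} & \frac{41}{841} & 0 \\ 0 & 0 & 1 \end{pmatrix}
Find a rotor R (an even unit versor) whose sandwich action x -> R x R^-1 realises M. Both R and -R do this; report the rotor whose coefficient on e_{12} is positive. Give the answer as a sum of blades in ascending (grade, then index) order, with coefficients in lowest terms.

Method: write R = a + b12*e_{12} + b13*e_{13} + b23*e_{23} with a^2 + b12^2 + b13^2 + b23^2 = 1 (so R^-1 = ~R). Expanding the columns R e_j ~R gives tr M = 4a^2 - 1 and, from the antisymmetric part, M21 - M12 = -4a*b12, M13 - M31 = 4a*b13, M32 - M23 = -4a*b23.
Here tr M = \frac{923}{841}, so a^2 = (1 + tr M)/4 = \frac{441}{841} and a = ±\frac{21}{29}. Taking a = \frac{21}{29}: M21 - M12 = -\frac{1680}{841}, M13 - M31 = 0, M32 - M23 = 0, giving b12 = \frac{20}{29}, b13 = 0, b23 = 0, i.e. R = \frac{21}{29} + \frac{20}{29} e_{12}.
Its e_{12} coefficient is already positive.
Answer: \frac{21}{29} + \frac{20}{29} e_{12}. Recall the cover is two-to-one: with M of trace \frac{923}{841}, both preimages act alike, and the stated e_{12} sign chooses the sheet.


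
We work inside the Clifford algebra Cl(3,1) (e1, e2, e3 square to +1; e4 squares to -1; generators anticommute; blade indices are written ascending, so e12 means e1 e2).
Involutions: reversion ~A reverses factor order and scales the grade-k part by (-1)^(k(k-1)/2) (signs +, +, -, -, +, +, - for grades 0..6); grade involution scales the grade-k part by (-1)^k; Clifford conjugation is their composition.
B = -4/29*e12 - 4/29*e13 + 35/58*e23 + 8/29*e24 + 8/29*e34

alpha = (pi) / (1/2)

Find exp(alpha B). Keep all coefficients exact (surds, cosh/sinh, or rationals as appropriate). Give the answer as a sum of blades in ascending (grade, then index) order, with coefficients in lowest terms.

B^2 term by term: the squares give (-4/29)^2*(e12)^2 + (-4/29)^2*(e13)^2 + (35/58)^2*(e23)^2 + (8/29)^2*(e24)^2 + (8/29)^2*(e34)^2 = 16/841*(-1) + 16/841*(-1) + 1225/3364*(-1) + 64/841*(+1) + 64/841*(+1) = -1/4 (each basis 2-blade squares to minus the product of its generators' squares); cross terms between blades sharing an index anticommute and cancel; the commuting (index-disjoint) pairs give grade-4 terms 2*c*c'*(blade product), which cancel blade by blade — e1234: -64/841 + 64/841 = 0 — confirming B is simple. So B^2 = -1/4.
B^2 = -1/4 — the series telescopes trigonometrically here: l = 1/2, alpha*l = pi, so exp(alpha B) = cos(pi) + (sin(pi)/(1/2))*B = -1 + (0)*B.
Answer: -1


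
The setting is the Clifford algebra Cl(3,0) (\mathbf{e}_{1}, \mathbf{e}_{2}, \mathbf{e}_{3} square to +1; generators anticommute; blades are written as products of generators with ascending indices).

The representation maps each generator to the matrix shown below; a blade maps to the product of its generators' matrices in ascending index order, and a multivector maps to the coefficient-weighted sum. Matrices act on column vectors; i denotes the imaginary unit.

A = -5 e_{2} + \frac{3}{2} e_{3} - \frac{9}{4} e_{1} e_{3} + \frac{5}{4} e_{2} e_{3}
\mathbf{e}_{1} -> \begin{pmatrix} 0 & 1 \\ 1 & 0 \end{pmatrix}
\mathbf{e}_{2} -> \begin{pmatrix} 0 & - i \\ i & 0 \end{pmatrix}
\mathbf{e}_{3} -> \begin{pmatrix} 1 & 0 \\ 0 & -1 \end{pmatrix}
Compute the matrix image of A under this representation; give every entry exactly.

Bivector images (products of the table entries): rho(e_{1} e_{3}) = rho(\mathbf{e}_{1})rho(\mathbf{e}_{3}) = \begin{pmatrix} 0 & -1 \\ 1 & 0 \end{pmatrix}; rho(e_{2} e_{3}) = rho(\mathbf{e}_{2})rho(\mathbf{e}_{3}) = \begin{pmatrix} 0 & i \\ i & 0 \end{pmatrix}.
M = (-5)*rho(e_{2}) + (\frac{3}{2})*rho(e_{3}) + (-\frac{9}{4})*rho(e_{1} e_{3}) + (\frac{5}{4})*rho(e_{2} e_{3}), summed entrywise:
Answer: \begin{pmatrix} \frac{3}{2} & \frac{9}{4} + \frac{25 i}{4} \\ - \frac{9}{4} - \frac{15 i}{4} & - \frac{3}{2} \end{pmatrix}


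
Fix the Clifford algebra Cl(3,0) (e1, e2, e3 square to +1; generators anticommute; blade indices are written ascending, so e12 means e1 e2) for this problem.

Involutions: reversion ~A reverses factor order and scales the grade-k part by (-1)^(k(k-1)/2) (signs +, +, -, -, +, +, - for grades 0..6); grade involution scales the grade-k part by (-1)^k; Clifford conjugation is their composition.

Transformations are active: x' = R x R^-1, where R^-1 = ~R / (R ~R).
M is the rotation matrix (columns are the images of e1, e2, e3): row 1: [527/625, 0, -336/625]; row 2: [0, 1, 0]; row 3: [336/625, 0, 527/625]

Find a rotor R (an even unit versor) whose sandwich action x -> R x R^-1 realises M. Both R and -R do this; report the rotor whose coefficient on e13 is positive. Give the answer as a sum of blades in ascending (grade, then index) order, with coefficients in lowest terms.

Method: write R = a + b12*e12 + b13*e13 + b23*e23 with a^2 + b12^2 + b13^2 + b23^2 = 1 (so R^-1 = ~R). Expanding the columns R e_j ~R gives tr M = 4a^2 - 1 and, from the antisymmetric part, M21 - M12 = -4a*b12, M13 - M31 = 4a*b13, M32 - M23 = -4a*b23.
Here tr M = 1679/625, so a^2 = (1 + tr M)/4 = 576/625 and a = ±24/25. Taking a = 24/25: M21 - M12 = 0, M13 - M31 = -672/625, M32 - M23 = 0, giving b12 = 0, b13 = -7/25, b23 = 0, i.e. R = 24/25 - 7/25*e13.
Its e13 coefficient is negative, so report the other preimage -R.
Answer: -24/25 + 7/25*e13. Note: both R and -R realise this M (trace 1679/625); the covering map identifies them, and the e13-coefficient sign is the tie-breaker.


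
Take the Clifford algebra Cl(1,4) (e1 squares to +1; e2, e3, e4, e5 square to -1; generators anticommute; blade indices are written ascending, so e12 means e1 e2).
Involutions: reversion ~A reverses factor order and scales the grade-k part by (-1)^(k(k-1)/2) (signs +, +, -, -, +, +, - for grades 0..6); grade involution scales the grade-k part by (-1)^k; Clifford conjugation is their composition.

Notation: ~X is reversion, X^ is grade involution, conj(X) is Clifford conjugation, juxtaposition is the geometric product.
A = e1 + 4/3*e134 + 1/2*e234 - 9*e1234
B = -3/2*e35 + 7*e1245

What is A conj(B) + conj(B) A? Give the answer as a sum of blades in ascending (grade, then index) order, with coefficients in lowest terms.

first term: 63*e35 - 2*e135 + 2*e145 - 28/3*e235 + 31/4*e245 - 27/2*e1245
second term: -63*e35 - 2*e135 - 2*e145 - 28/3*e235 - 31/4*e245 + 27/2*e1245
Answer: -4*e135 - 56/3*e235


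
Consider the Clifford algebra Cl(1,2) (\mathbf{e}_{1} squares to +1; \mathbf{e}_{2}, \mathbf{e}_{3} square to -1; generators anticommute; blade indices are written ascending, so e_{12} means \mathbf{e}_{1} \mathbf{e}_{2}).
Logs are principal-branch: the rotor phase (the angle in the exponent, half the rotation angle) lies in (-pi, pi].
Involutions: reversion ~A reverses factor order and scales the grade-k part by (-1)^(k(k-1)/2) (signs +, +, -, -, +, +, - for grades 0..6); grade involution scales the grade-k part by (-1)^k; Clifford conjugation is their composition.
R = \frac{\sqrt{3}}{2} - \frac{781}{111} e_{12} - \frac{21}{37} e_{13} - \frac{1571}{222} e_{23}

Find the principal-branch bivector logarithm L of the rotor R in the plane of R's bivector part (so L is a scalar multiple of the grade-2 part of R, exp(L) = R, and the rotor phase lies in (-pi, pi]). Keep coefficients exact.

The scalar part of R is \frac{\sqrt{3}}{2}, which pins the rotor phase on the principal branch; dividing the bivector part by the sine of that phase recovers the unit plane, and L is the phase times that plane.
Concretely: cos(phase) = \frac{\sqrt{3}}{2} gives phase = ±\frac{\pi}{6}, and since phase/sin(phase) is even the sign is immaterial: L = (phase/sin(phase)) * <R>_2 = (\frac{\pi}{3}) * <R>_2.
Answer: - \frac{781 \pi}{333} e_{12} - \frac{7 \pi}{37} e_{13} - \frac{1571 \pi}{666} e_{23}


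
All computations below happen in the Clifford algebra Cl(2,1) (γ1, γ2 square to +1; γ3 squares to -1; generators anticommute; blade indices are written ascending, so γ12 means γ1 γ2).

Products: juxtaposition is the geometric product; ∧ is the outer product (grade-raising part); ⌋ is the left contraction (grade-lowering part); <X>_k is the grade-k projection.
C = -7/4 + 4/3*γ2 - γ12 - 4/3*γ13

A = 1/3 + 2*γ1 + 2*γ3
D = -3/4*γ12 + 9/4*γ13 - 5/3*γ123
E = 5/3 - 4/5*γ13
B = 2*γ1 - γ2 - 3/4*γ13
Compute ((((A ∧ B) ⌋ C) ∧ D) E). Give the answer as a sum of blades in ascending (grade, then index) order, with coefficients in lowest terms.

step 1: 2/3*γ1 - 1/3*γ2 - 2*γ12 - 17/4*γ13 + 2*γ23
step 2: 29/9 - 1/3*γ1 - 2/3*γ2 - 8/9*γ3
step 3: -29/12*γ12 + 29/4*γ13 - 173/54*γ123
step 4: -29/5 - 346/135*γ2 - 145/36*γ12 + 145/12*γ13 - 29/15*γ23 - 865/162*γ123
Answer: -29/5 - 346/135*γ2 - 145/36*γ12 + 145/12*γ13 - 29/15*γ23 - 865/162*γ123


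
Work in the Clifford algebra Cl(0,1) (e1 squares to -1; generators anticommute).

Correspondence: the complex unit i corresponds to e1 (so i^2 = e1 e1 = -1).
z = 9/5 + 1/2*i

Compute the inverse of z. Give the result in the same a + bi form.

In blades: z = 9/5 + 1/2*e1.
With qbar = 9/5 - 1/2*e1 (scalar fixed, mapped units negated), z qbar = 349/100 (the sum of squared coefficients), so z^-1 = qbar / (349/100) = 180/349 - 50/349*e1; translating back:
Answer: 180/349 - 50/349*i


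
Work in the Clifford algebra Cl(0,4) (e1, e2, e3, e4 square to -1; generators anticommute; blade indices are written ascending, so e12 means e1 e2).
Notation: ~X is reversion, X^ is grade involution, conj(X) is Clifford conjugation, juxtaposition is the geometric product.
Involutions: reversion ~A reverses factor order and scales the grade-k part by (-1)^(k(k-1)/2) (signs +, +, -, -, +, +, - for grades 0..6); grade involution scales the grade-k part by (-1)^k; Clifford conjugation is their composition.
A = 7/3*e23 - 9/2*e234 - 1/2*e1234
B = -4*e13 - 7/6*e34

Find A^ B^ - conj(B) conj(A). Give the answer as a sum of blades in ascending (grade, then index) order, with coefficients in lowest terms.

first term: 21/4*e2 + 35/4*e12 + 85/18*e24 + 18*e124
second term: 21/4*e2 - 35/4*e12 - 85/18*e24 - 18*e124
Answer: 35/2*e12 + 85/9*e24 + 36*e124


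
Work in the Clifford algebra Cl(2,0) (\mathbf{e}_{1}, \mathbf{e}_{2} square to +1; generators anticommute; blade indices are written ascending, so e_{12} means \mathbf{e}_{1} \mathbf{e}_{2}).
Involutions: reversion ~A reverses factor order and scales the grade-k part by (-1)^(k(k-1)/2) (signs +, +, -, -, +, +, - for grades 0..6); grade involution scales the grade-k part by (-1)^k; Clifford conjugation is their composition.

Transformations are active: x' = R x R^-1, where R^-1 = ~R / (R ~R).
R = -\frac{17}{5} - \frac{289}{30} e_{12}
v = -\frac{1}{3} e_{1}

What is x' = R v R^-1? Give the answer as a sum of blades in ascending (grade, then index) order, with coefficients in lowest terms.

~R = -\frac{17}{5} + \frac{289}{30} e_{12}, and R ~R = \frac{3757}{36}, so R^-1 = ~R / (\frac{3757}{36}).
R v = \frac{17}{15} e_{1} - \frac{289}{90} e_{2}
Answer: \frac{253}{975} e_{1} + \frac{68}{325} e_{2}


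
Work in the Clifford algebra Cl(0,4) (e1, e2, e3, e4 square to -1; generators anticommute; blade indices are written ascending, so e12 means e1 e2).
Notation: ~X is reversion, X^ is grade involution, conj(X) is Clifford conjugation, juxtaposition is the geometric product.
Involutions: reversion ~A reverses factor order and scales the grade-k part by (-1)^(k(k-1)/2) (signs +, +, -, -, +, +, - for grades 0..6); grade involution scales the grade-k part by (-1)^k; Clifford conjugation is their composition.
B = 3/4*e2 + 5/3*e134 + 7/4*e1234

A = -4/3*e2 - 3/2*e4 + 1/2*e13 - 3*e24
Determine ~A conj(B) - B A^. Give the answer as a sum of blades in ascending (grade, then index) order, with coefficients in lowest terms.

first term: -1 - 17/12*e4 + 31/4*e13 - 2*e24 + 2*e123 - 7/3*e134 + 20/9*e1234
second term: -1 + 17/12*e4 - 31/4*e13 + 2*e24 + 2*e123 - 7/3*e134 + 20/9*e1234
Answer: -17/6*e4 + 31/2*e13 - 4*e24


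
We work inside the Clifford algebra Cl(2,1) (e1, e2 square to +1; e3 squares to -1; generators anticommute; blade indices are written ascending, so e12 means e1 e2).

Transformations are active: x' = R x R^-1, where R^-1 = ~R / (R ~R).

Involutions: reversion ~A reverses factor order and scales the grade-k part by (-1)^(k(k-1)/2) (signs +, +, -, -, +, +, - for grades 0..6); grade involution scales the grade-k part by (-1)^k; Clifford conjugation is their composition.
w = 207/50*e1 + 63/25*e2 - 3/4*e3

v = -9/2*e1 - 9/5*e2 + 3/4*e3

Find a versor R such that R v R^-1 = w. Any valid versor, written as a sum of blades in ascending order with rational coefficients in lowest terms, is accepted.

Take R = v + w = -9/25*e1 + 18/25*e2. Because q(v) = q(w) = 9171/400, conjugation by R sends v exactly to w.
Answer: -9/25*e1 + 18/25*e2


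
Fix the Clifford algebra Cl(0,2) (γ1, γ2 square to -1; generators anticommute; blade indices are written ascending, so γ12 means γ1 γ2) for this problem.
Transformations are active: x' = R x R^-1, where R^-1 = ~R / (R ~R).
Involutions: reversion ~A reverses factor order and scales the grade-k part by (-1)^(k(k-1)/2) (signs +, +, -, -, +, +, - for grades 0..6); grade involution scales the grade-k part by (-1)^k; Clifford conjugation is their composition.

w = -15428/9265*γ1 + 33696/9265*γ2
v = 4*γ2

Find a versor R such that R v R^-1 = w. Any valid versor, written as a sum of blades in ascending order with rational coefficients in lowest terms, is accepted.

Equal squares first: v^2 = w^2 = -16. Then v + w = -15428/9265*γ1 + 70756/9265*γ2 is a versor taking v to w, provided it is invertible.
Answer: -15428/9265*γ1 + 70756/9265*γ2


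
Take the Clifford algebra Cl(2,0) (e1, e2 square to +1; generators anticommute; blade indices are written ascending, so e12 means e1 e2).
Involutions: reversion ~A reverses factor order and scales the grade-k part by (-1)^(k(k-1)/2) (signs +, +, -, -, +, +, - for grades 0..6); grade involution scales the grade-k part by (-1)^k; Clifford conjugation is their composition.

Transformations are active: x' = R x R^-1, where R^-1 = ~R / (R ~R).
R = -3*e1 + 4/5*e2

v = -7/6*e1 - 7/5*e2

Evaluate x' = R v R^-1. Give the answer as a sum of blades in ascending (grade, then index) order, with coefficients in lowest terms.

~R = -3*e1 + 4/5*e2, and R ~R = 241/25, so R^-1 = ~R / (241/25).
R v = 119/50 + 77/15*e12
Answer: -455/1446*e1 + 2163/1205*e2


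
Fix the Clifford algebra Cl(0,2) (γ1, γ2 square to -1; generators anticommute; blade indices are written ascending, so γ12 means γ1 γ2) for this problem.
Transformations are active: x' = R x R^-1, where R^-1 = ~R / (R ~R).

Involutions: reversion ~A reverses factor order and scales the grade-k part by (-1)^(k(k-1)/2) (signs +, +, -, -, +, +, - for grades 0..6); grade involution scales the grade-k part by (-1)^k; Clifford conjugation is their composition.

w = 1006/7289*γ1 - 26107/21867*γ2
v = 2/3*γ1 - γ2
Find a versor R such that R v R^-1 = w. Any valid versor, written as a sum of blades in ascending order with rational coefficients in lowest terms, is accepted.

Equal squares first: v^2 = w^2 = -13/9. Then v + w = 17596/21867*γ1 - 47974/21867*γ2 is a versor taking v to w, provided it is invertible.
Answer: 17596/21867*γ1 - 47974/21867*γ2


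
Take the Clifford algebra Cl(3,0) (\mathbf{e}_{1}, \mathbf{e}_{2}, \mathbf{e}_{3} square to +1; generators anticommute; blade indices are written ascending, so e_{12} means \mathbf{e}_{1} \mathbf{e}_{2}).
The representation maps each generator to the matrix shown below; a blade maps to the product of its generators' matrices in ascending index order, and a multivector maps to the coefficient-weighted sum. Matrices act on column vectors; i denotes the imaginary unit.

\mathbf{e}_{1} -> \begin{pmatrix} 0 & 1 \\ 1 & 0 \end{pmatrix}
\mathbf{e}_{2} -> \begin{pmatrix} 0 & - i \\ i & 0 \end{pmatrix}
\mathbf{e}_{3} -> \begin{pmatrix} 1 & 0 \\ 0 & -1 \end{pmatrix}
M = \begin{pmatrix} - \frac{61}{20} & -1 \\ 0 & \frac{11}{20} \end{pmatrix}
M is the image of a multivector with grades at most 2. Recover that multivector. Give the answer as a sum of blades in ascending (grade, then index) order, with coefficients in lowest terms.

Method: 1, rho(e_{1}), rho(e_{2}), rho(e_{3}) form a trace-orthogonal basis of the 2x2 complex matrices (tr(X Y) = 2 if X = Y, else 0), so M = m0*1 + m1*rho(e_{1}) + m2*rho(e_{2}) + m3*rho(e_{3}) with m0 = tr(M)/2 = - \frac{5}{4}, m1 = tr(M rho(e_{1}))/2 = - \frac{1}{2}, m2 = tr(M rho(e_{2}))/2 = - \frac{i}{2}, m3 = tr(M rho(e_{3}))/2 = - \frac{9}{5}.
Multiplying table entries, the bivector images are rho(e_{12}) = i*rho(e_{3}), rho(e_{13}) = -i*rho(e_{2}), rho(e_{23}) = i*rho(e_{1}); with real blade coefficients the real parts of m0..m3 are the coefficients of 1, e_{1}, e_{2}, e_{3} and the imaginary parts give the bivectors (e_{23}: Im m1, e_{13}: -Im m2, e_{12}: Im m3).
Answer: -\frac{5}{4} - \frac{1}{2} e_{1} - \frac{9}{5} e_{3} + \frac{1}{2} e_{13}


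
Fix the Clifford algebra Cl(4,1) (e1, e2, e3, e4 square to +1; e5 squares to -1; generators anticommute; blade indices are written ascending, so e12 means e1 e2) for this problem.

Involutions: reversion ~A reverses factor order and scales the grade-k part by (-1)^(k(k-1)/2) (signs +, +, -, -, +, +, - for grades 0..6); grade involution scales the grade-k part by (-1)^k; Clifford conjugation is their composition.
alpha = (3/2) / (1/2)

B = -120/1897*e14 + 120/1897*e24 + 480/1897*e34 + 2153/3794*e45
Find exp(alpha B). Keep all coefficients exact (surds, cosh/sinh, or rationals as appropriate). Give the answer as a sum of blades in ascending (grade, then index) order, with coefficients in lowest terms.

B^2 term by term: the squares give (-120/1897)^2*(e14)^2 + (120/1897)^2*(e24)^2 + (480/1897)^2*(e34)^2 + (2153/3794)^2*(e45)^2 = 14400/3598609*(-1) + 14400/3598609*(-1) + 230400/3598609*(-1) + 4635409/14394436*(+1) = 1/4 (each basis 2-blade squares to minus the product of its generators' squares); cross terms between blades sharing an index anticommute and cancel. So B^2 = 1/4.
B^2 = 1/4 — since the square is positive, the closed form is hyperbolic: l = 1/2, alpha*l = 3/2, so exp(alpha B) = cosh(3/2) + (sinh(3/2)/(1/2))*B = cosh(3/2) + (2*sinh(3/2))*B.
Answer: cosh(3/2) - 240*sinh(3/2)/1897*e14 + 240*sinh(3/2)/1897*e24 + 960*sinh(3/2)/1897*e34 + 2153*sinh(3/2)/1897*e45


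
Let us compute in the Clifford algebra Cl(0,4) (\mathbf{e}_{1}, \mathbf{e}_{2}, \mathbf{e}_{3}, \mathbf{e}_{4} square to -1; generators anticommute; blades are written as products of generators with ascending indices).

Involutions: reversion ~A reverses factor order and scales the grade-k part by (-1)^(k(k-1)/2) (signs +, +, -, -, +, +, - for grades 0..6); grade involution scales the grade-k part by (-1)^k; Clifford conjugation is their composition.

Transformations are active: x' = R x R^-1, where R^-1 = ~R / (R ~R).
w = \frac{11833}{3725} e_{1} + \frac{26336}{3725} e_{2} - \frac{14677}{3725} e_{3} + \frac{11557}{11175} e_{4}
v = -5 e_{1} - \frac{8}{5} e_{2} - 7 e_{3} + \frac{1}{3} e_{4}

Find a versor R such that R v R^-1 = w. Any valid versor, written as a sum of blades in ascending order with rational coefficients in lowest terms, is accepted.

Equal squares first: v^2 = w^2 = -\frac{17251}{225}. Then v + w = -\frac{6792}{3725} e_{1} + \frac{20376}{3725} e_{2} - \frac{40752}{3725} e_{3} + \frac{5094}{3725} e_{4} is a versor taking v to w, provided it is invertible.
Answer: -\frac{6792}{3725} e_{1} + \frac{20376}{3725} e_{2} - \frac{40752}{3725} e_{3} + \frac{5094}{3725} e_{4}


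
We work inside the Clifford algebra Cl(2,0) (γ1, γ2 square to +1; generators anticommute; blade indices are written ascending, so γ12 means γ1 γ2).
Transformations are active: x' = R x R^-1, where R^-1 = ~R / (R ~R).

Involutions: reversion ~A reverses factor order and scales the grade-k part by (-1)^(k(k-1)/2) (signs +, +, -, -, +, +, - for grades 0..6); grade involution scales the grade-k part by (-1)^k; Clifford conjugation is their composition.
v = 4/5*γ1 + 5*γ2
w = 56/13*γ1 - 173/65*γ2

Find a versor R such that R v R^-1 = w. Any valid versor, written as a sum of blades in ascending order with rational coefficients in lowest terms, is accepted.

Reasoning: v^2 = w^2 = 641/25 since conjugation preserves the quadratic form; R = v + w = 332/65*γ1 + 152/65*γ2 is then valid when invertible, keeping its own part and reversing (v - w)/2.
Answer: 332/65*γ1 + 152/65*γ2


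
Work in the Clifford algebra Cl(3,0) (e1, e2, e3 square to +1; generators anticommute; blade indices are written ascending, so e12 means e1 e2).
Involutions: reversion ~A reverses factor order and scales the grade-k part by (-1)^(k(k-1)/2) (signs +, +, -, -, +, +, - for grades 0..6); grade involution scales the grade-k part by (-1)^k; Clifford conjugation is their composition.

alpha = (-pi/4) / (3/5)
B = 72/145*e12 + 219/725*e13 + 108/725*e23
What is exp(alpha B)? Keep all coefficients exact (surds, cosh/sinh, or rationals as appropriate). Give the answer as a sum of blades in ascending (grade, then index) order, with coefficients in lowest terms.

B^2 term by term: the squares give (72/145)^2*(e12)^2 + (219/725)^2*(e13)^2 + (108/725)^2*(e23)^2 = 5184/21025*(-1) + 47961/525625*(-1) + 11664/525625*(-1) = -9/25 (each basis 2-blade squares to minus the product of its generators' squares); cross terms between blades sharing an index anticommute and cancel. So B^2 = -9/25.
B^2 = -9/25 — since the square is negative, the closed form is circular: l = 3/5, alpha*l = -pi/4, so exp(alpha B) = cos(-pi/4) + (sin(-pi/4)/(3/5))*B = sqrt(2)/2 + (-5*sqrt(2)/6)*B.
Answer: sqrt(2)/2 - 12*sqrt(2)/29*e12 - 73*sqrt(2)/290*e13 - 18*sqrt(2)/145*e23


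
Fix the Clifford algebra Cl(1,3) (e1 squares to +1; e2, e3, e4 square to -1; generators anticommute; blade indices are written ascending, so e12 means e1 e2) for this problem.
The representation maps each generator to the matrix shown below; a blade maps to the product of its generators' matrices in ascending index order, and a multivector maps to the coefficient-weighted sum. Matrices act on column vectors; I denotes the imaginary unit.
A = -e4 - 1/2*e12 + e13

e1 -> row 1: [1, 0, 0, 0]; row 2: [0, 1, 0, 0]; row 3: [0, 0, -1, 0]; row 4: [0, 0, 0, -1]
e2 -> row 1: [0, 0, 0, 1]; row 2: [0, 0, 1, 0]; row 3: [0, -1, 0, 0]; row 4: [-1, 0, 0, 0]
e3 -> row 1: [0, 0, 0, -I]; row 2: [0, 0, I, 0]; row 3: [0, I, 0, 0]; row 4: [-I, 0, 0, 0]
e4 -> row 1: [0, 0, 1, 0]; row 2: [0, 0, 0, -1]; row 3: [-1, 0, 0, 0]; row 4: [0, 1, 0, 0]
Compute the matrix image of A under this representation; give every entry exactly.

Bivector images (products of the table entries): rho(e12) = rho(e1)rho(e2) = row 1: [0, 0, 0, 1]; row 2: [0, 0, 1, 0]; row 3: [0, 1, 0, 0]; row 4: [1, 0, 0, 0]; rho(e13) = rho(e1)rho(e3) = row 1: [0, 0, 0, -I]; row 2: [0, 0, I, 0]; row 3: [0, -I, 0, 0]; row 4: [I, 0, 0, 0].
M = (-1)*rho(e4) + (-1/2)*rho(e12) + (1)*rho(e13), summed entrywise:
Answer: row 1: [0, 0, -1, -1/2 - I]; row 2: [0, 0, -1/2 + I, 1]; row 3: [1, -1/2 - I, 0, 0]; row 4: [-1/2 + I, -1, 0, 0]


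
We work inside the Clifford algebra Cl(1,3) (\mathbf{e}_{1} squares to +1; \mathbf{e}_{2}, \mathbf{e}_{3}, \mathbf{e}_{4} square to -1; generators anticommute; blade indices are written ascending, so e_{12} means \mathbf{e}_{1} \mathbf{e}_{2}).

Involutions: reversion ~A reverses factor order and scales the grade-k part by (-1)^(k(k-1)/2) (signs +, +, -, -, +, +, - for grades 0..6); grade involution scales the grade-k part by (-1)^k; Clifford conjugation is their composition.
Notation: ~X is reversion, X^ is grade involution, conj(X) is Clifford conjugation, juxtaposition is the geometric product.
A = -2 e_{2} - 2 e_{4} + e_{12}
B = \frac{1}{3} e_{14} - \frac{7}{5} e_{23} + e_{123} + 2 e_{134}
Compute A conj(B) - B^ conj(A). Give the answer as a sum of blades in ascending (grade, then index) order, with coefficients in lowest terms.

first term: \frac{2}{3} e_{1} + \frac{19}{5} e_{3} + \frac{3}{5} e_{13} + \frac{1}{3} e_{24} - \frac{2}{3} e_{124} - \frac{24}{5} e_{234} + 6 e_{1234}
second term: -\frac{2}{3} e_{1} - \frac{9}{5} e_{3} + \frac{17}{5} e_{13} - \frac{1}{3} e_{24} - \frac{2}{3} e_{124} - \frac{4}{5} e_{234} - 6 e_{1234}
Answer: \frac{4}{3} e_{1} + \frac{28}{5} e_{3} - \frac{14}{5} e_{13} + \frac{2}{3} e_{24} - 4 e_{234} + 12 e_{1234}


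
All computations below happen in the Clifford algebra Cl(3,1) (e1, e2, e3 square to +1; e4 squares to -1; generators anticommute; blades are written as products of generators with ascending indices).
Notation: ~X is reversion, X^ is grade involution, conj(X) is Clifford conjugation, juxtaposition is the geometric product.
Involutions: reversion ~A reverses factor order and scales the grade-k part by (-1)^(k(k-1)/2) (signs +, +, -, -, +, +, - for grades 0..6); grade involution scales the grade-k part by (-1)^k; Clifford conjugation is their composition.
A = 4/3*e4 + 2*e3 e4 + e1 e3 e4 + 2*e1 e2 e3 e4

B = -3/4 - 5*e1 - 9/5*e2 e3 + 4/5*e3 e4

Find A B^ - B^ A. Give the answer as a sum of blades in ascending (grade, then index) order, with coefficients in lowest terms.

first term: 8/5 + 4/5*e1 + 16/15*e3 - e4 + 8/5*e1 e2 - 46/15*e1 e4 + 18/5*e2 e4 + 7/2*e3 e4 + 9/5*e1 e2 e4 + 37/4*e1 e3 e4 - 62/5*e2 e3 e4 - 3/2*e1 e2 e3 e4
second term: 8/5 + 4/5*e1 - 16/15*e3 - e4 + 8/5*e1 e2 + 154/15*e1 e4 - 18/5*e2 e4 + 7/2*e3 e4 - 9/5*e1 e2 e4 + 37/4*e1 e3 e4 + 38/5*e2 e3 e4 - 3/2*e1 e2 e3 e4
Answer: 32/15*e3 - 40/3*e1 e4 + 36/5*e2 e4 + 18/5*e1 e2 e4 - 20*e2 e3 e4


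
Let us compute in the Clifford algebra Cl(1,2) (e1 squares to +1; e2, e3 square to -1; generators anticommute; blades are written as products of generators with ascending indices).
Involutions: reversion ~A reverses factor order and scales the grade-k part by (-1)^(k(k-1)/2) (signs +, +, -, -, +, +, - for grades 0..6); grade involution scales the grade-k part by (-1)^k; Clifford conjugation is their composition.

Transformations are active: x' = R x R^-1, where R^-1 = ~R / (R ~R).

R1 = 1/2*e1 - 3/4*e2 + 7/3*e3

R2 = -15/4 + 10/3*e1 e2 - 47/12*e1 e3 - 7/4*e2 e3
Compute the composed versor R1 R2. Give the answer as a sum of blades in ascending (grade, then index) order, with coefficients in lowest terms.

Distribute over the terms of R1 (each basis-blade product reordered to ascending indices, repeated generators contracted through their squares):
(1/2*e1) R2 = -15/8*e1 + 5/3*e2 - 47/24*e3 - 7/8*e1 e2 e3
(-3/4*e2) R2 = -5/2*e1 + 45/16*e2 - 21/16*e3 - 47/16*e1 e2 e3
(7/3*e3) R2 = -329/36*e1 - 49/12*e2 - 35/4*e3 + 70/9*e1 e2 e3
Summing the partial products and collecting blades:
Answer: -973/72*e1 + 19/48*e2 - 577/48*e3 + 571/144*e1 e2 e3


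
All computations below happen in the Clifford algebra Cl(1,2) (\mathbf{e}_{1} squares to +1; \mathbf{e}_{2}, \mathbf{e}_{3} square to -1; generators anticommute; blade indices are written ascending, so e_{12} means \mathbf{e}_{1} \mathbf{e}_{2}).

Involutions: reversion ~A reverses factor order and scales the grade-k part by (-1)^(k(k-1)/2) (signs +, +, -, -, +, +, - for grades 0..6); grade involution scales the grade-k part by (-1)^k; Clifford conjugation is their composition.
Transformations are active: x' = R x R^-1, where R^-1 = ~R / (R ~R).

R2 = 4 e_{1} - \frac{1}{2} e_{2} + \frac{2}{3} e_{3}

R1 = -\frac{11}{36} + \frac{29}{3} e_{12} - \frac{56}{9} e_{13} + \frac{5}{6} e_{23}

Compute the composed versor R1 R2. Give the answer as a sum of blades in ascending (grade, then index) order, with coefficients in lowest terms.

Distribute over the terms of R2 (each basis-blade product reordered to ascending indices, repeated generators contracted through their squares):
R1 (4 e_{1}) = -\frac{11}{9} e_{1} - \frac{116}{3} e_{2} + \frac{224}{9} e_{3} + \frac{10}{3} e_{123}
R1 (-\frac{1}{2} e_{2}) = \frac{29}{6} e_{1} + \frac{11}{72} e_{2} - \frac{5}{12} e_{3} - \frac{28}{9} e_{123}
R1 (\frac{2}{3} e_{3}) = \frac{112}{27} e_{1} - \frac{5}{9} e_{2} - \frac{11}{54} e_{3} + \frac{58}{9} e_{123}
Summing the partial products and collecting blades:
Answer: \frac{419}{54} e_{1} - \frac{2813}{72} e_{2} + \frac{2621}{108} e_{3} + \frac{20}{3} e_{123}
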